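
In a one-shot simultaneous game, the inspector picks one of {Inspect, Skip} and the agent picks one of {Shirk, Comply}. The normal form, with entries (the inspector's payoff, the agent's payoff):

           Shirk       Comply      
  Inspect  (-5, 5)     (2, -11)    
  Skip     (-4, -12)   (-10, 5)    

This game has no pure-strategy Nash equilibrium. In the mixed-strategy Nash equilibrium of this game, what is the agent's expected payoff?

-107/33

The inspector's mix must leave the agent indifferent between Shirk and Comply.
  the agent's expected payoff from Shirk: p·5 + (1−p)·(-12) = 17p - 12
  the agent's expected payoff from Comply: p·(-11) + (1−p)·5 = -16p + 5
  17p - 12 = -16p + 5  ⇒  33p = 17  ⇒  p = 17/33.
At equilibrium the agent is indifferent across columns, so the agent's payoff equals the payoff from Shirk: (17/33)·5 + (16/33)·(-12) = -107/33.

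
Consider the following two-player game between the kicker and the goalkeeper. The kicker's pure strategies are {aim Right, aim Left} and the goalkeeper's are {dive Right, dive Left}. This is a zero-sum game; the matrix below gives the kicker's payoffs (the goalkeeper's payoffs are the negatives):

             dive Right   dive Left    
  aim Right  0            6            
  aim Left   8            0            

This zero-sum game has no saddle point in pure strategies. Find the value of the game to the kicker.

For the kicker to be willing to mix, the kicker must be indifferent between aim Right and aim Left, which pins down the goalkeeper's mix.
  the kicker's payoff to aim Right: q·0 + (1−q)·6 = -6q + 6
  the kicker's payoff to aim Left: q·8 + (1−q)·0 = 8q
  -6q + 6 = 8q  ⇒  -14q = -6  ⇒  q = 3/7.
The value is the kicker's expected payoff against this mix (using aim Right): (3/7)·0 + (4/7)·6 = 24/7.

v = 24/7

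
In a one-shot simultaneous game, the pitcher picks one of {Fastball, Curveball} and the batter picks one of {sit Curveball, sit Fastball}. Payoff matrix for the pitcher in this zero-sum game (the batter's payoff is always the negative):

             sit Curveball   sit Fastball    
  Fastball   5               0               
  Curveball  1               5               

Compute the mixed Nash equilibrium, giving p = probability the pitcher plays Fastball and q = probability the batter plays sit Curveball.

p = 4/9, q = 5/9

Set the batter's expected payoff from sit Curveball equal to that from sit Fastball:
  the batter's expected payoff from sit Curveball: p·(-5) + (1−p)·(-1) = -4p - 1
  the batter's expected payoff from sit Fastball: p·0 + (1−p)·(-5) = 5p - 5
  -4p - 1 = 5p - 5  ⇒  -9p = -4  ⇒  p = 4/9.
In a mixed equilibrium the pitcher is indifferent between Fastball and Curveball; this condition fixes q.
  the pitcher's expected payoff from Fastball: q·5 + (1−q)·0 = 5q
  the pitcher's expected payoff from Curveball: q·1 + (1−q)·5 = -4q + 5
  5q = -4q + 5  ⇒  9q = 5  ⇒  q = 5/9.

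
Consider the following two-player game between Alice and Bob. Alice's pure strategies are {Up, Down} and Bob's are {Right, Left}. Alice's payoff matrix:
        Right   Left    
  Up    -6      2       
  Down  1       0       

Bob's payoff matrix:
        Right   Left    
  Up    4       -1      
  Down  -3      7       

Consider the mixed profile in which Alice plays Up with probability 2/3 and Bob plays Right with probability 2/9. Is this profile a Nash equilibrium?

Yes

Check Bob's indifference given Alice's mix p = 2/3:
  payoff from Right = 5/3; payoff from Left = 5/3 — equal.
Check Alice's indifference given Bob's mix q = 2/9:
  payoff from Up = 2/9; payoff from Down = 2/9 — equal.
Both players are indifferent, so neither can profitably deviate.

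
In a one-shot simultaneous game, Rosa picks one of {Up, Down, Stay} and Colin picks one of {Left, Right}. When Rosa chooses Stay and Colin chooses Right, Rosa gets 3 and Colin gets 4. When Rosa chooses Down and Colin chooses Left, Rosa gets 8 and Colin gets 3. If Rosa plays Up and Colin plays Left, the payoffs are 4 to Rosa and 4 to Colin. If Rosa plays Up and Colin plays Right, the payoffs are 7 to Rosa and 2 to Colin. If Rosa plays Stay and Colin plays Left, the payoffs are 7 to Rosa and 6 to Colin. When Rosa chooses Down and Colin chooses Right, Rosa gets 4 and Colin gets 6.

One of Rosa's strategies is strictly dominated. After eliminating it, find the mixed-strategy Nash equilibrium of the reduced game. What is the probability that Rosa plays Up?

p = 3/5

Rosa's strategy Stay is strictly dominated by Down: 8 > 7 and 4 > 3. Eliminate Stay.
Set Colin's expected payoff from Left equal to that from Right:
  Colin's expected payoff from Left: p·4 + (1−p)·3 = p + 3
  Colin's expected payoff from Right: p·2 + (1−p)·6 = -4p + 6
  p + 3 = -4p + 6  ⇒  5p = 3  ⇒  p = 3/5.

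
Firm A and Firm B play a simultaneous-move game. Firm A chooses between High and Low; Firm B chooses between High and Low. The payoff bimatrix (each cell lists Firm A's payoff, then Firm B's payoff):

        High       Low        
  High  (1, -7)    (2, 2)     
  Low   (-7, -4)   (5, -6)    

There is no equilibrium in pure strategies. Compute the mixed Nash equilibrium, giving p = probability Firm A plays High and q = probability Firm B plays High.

In a mixed equilibrium Firm B is indifferent between High and Low; this condition fixes p.
  Firm B's expected payoff from High: p·(-7) + (1−p)·(-4) = -3p - 4
  Firm B's expected payoff from Low: p·2 + (1−p)·(-6) = 8p - 6
  -3p - 4 = 8p - 6  ⇒  -11p = -2  ⇒  p = 2/11.
Firm B's mix must leave Firm A indifferent between High and Low.
  Firm A's expected payoff from High: q·1 + (1−q)·2 = -q + 2
  Firm A's expected payoff from Low: q·(-7) + (1−q)·5 = -12q + 5
  -q + 2 = -12q + 5  ⇒  11q = 3  ⇒  q = 3/11.

p = 2/11, q = 3/11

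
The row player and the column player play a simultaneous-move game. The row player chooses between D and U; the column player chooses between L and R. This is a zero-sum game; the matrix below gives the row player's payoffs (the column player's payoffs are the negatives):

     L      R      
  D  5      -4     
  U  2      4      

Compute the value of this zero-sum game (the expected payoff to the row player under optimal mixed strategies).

Set the row player's expected payoff from D equal to that from U:
  the row player's payoff to D: q·5 + (1−q)·(-4) = 9q - 4
  the row player's payoff to U: q·2 + (1−q)·4 = -2q + 4
  9q - 4 = -2q + 4  ⇒  11q = 8  ⇒  q = 8/11.
The value is the row player's expected payoff against this mix (using D): (8/11)·5 + (3/11)·(-4) = 28/11.

v = 28/11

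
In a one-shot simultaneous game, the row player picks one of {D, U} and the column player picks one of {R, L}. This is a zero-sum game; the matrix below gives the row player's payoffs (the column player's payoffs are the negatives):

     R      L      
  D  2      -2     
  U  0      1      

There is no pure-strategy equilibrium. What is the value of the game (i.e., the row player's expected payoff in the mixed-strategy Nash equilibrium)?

For the row player to be willing to mix, the row player must be indifferent between D and U, which pins down the column player's mix.
  the row player's payoff from D: q·2 + (1−q)·(-2) = 4q - 2
  the row player's payoff from U: q·0 + (1−q)·1 = -q + 1
  4q - 2 = -q + 1  ⇒  5q = 3  ⇒  q = 3/5.
The value is the row player's expected payoff against this mix (using D): (3/5)·2 + (2/5)·(-2) = 2/5.

v = 2/5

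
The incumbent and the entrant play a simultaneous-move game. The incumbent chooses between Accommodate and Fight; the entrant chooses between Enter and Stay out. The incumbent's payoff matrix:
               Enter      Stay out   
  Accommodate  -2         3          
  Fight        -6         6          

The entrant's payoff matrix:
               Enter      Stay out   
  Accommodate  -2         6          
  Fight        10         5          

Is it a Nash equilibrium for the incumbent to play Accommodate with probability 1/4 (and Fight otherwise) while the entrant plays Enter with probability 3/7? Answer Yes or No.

Given the incumbent's mix p = 1/4, the entrant's payoff from Enter is 7 but from Stay out is 21/4. The entrant strictly prefers Enter, so the entrant would not mix.
So the proposed profile is not a Nash equilibrium.

No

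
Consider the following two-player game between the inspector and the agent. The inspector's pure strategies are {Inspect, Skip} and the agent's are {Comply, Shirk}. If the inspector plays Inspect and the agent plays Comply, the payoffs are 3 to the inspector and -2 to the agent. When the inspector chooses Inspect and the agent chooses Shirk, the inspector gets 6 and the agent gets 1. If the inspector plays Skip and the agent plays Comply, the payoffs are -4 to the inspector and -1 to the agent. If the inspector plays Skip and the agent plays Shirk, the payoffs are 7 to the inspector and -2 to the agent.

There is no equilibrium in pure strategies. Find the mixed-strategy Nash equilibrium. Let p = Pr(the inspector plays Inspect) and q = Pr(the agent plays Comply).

For the agent to be willing to mix, the agent must be indifferent between Comply and Shirk, which pins down the inspector's mix.
  the agent's payoff from Comply: p·(-2) + (1−p)·(-1) = -p - 1
  the agent's payoff from Shirk: p·1 + (1−p)·(-2) = 3p - 2
  -p - 1 = 3p - 2  ⇒  -4p = -1  ⇒  p = 1/4.
For the inspector to be willing to mix, the inspector must be indifferent between Inspect and Skip, which pins down the agent's mix.
  the inspector's expected payoff from Inspect: q·3 + (1−q)·6 = -3q + 6
  the inspector's expected payoff from Skip: q·(-4) + (1−q)·7 = -11q + 7
  -3q + 6 = -11q + 7  ⇒  8q = 1  ⇒  q = 1/8.

p = 1/4, q = 1/8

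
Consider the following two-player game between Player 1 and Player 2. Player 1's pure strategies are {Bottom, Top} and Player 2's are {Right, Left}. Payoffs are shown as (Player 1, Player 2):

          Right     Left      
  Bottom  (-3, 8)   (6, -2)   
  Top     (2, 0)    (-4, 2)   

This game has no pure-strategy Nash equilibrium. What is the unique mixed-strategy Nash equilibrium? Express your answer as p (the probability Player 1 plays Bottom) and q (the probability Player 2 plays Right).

Player 2's indifference between Right and Left determines Player 1's mixing probability p:
  Player 2's payoff from Right: p·8 + (1−p)·0 = 8p
  Player 2's payoff from Left: p·(-2) + (1−p)·2 = -4p + 2
  8p = -4p + 2  ⇒  12p = 2  ⇒  p = 1/6.
Player 1's indifference between Bottom and Top determines Player 2's mixing probability q:
  Player 1's expected payoff from Bottom: q·(-3) + (1−q)·6 = -9q + 6
  Player 1's expected payoff from Top: q·2 + (1−q)·(-4) = 6q - 4
  -9q + 6 = 6q - 4  ⇒  -15q = -10  ⇒  q = 2/3.

p = 1/6, q = 2/3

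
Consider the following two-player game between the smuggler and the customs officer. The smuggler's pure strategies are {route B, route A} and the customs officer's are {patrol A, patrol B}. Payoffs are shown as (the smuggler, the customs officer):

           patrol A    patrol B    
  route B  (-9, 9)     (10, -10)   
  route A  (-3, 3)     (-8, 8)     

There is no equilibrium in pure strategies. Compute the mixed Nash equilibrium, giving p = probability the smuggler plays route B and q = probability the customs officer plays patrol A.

In a mixed equilibrium the customs officer is indifferent between patrol A and patrol B; this condition fixes p.
  the customs officer's payoff to patrol A: p·9 + (1−p)·3 = 6p + 3
  the customs officer's payoff to patrol B: p·(-10) + (1−p)·8 = -18p + 8
  6p + 3 = -18p + 8  ⇒  24p = 5  ⇒  p = 5/24.
The customs officer's mix must leave the smuggler indifferent between route B and route A.
  the smuggler's expected payoff from route B: q·(-9) + (1−q)·10 = -19q + 10
  the smuggler's expected payoff from route A: q·(-3) + (1−q)·(-8) = 5q - 8
  -19q + 10 = 5q - 8  ⇒  -24q = -18  ⇒  q = 3/4.

p = 5/24, q = 3/4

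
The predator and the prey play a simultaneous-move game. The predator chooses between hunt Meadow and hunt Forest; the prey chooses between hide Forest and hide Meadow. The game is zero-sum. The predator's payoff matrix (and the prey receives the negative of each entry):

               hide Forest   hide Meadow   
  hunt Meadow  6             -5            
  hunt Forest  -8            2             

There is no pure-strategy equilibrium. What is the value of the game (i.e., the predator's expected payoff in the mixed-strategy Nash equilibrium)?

v = -4/3

For the predator to be willing to mix, the predator must be indifferent between hunt Meadow and hunt Forest, which pins down the prey's mix.
  the predator's payoff from hunt Meadow: q·6 + (1−q)·(-5) = 11q - 5
  the predator's payoff from hunt Forest: q·(-8) + (1−q)·2 = -10q + 2
  11q - 5 = -10q + 2  ⇒  21q = 7  ⇒  q = 1/3.
The value is the predator's expected payoff against this mix (using hunt Meadow): (1/3)·6 + (2/3)·(-5) = -4/3.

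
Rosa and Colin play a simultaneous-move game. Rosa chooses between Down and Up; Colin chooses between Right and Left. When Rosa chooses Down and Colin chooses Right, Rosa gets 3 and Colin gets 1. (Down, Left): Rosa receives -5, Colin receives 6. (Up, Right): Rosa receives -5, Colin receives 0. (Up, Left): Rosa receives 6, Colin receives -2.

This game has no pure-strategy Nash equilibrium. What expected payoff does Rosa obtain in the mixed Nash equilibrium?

Set Rosa's expected payoff from Down equal to that from Up:
  Rosa's payoff from Down: q·3 + (1−q)·(-5) = 8q - 5
  Rosa's payoff from Up: q·(-5) + (1−q)·6 = -11q + 6
  8q - 5 = -11q + 6  ⇒  19q = 11  ⇒  q = 11/19.
At equilibrium Rosa is indifferent across rows, so Rosa's payoff equals the payoff from Down: (11/19)·3 + (8/19)·(-5) = -7/19.

-7/19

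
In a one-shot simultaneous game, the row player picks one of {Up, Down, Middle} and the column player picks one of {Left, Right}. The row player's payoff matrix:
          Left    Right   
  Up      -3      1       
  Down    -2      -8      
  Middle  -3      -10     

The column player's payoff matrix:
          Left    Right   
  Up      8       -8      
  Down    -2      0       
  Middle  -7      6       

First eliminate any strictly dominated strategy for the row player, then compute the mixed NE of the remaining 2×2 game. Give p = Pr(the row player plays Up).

The row player's strategy Middle is strictly dominated by Down: -2 > -3 and -8 > -10. Eliminate Middle.
The row player's mix must leave the column player indifferent between Left and Right.
  the column player's payoff from Left: p·8 + (1−p)·(-2) = 10p - 2
  the column player's payoff from Right: p·(-8) + (1−p)·0 = -8p
  10p - 2 = -8p  ⇒  18p = 2  ⇒  p = 1/9.

p = 1/9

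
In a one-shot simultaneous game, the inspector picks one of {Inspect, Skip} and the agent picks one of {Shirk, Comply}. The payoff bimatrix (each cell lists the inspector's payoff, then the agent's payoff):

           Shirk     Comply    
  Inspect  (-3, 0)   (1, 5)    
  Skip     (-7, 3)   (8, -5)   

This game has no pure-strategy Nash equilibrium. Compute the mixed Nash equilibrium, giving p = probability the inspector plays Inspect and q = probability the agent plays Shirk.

The inspector's mix must leave the agent indifferent between Shirk and Comply.
  the agent's expected payoff from Shirk: p·0 + (1−p)·3 = -3p + 3
  the agent's expected payoff from Comply: p·5 + (1−p)·(-5) = 10p - 5
  -3p + 3 = 10p - 5  ⇒  -13p = -8  ⇒  p = 8/13.
The inspector's indifference between Inspect and Skip determines the agent's mixing probability q:
  the inspector's expected payoff from Inspect: q·(-3) + (1−q)·1 = -4q + 1
  the inspector's expected payoff from Skip: q·(-7) + (1−q)·8 = -15q + 8
  -4q + 1 = -15q + 8  ⇒  11q = 7  ⇒  q = 7/11.

p = 8/13, q = 7/11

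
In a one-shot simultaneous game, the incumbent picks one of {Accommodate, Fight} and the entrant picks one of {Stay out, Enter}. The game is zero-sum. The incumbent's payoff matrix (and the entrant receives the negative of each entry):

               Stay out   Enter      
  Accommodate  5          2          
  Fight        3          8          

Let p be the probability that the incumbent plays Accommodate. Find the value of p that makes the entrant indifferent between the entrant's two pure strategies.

p = 5/8

For the entrant to be willing to mix, the entrant must be indifferent between Stay out and Enter, which pins down the incumbent's mix.
  the entrant's payoff from Stay out: p·(-5) + (1−p)·(-3) = -2p - 3
  the entrant's payoff from Enter: p·(-2) + (1−p)·(-8) = 6p - 8
  -2p - 3 = 6p - 8  ⇒  -8p = -5  ⇒  p = 5/8.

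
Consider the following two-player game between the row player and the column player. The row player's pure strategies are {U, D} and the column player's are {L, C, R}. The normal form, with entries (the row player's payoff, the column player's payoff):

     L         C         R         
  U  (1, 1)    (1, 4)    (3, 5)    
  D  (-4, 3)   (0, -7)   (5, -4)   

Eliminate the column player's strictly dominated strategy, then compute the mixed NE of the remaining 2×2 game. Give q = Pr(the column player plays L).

q = 2/7

The column player's strategy C is strictly dominated by R: 5 > 4 and -4 > -7. Eliminate C.
The column player's mix must leave the row player indifferent between U and D.
  the row player's payoff to U: q·1 + (1−q)·3 = -2q + 3
  the row player's payoff to D: q·(-4) + (1−q)·5 = -9q + 5
  -2q + 3 = -9q + 5  ⇒  7q = 2  ⇒  q = 2/7.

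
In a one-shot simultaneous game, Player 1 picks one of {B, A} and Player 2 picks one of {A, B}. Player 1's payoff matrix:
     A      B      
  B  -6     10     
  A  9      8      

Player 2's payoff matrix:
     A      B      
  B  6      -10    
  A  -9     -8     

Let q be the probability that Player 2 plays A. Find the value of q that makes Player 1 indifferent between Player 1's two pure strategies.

q = 2/17

For Player 1 to be willing to mix, Player 1 must be indifferent between B and A, which pins down Player 2's mix.
  Player 1's payoff to B: q·(-6) + (1−q)·10 = -16q + 10
  Player 1's payoff to A: q·9 + (1−q)·8 = q + 8
  -16q + 10 = q + 8  ⇒  -17q = -2  ⇒  q = 2/17.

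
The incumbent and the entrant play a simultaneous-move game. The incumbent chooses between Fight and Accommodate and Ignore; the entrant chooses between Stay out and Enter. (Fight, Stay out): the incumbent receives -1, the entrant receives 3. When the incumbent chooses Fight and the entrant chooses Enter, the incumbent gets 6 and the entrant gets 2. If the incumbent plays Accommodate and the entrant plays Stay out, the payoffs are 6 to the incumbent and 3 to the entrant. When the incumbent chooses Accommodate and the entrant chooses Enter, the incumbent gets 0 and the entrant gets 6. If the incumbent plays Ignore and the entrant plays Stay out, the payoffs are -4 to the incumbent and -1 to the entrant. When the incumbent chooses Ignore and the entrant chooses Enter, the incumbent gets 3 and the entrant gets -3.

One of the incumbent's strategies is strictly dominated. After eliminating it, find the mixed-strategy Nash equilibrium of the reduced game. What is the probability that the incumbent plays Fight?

The incumbent's strategy Ignore is strictly dominated by Fight: -1 > -4 and 6 > 3. Eliminate Ignore.
The incumbent's mix must leave the entrant indifferent between Stay out and Enter.
  the entrant's expected payoff from Stay out: p·3 + (1−p)·3 = 3
  the entrant's expected payoff from Enter: p·2 + (1−p)·6 = -4p + 6
  3 = -4p + 6  ⇒  4p = 3  ⇒  p = 3/4.

p = 3/4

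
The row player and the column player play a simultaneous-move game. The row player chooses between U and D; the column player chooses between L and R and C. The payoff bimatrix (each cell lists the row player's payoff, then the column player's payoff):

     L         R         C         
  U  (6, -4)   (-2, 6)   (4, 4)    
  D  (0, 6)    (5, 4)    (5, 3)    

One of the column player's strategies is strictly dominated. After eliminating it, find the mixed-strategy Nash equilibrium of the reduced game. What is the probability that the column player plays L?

q = 7/13

The column player's strategy C is strictly dominated by R: 6 > 4 and 4 > 3. Eliminate C.
Set the row player's expected payoff from U equal to that from D:
  the row player's payoff to U: q·6 + (1−q)·(-2) = 8q - 2
  the row player's payoff to D: q·0 + (1−q)·5 = -5q + 5
  8q - 2 = -5q + 5  ⇒  13q = 7  ⇒  q = 7/13.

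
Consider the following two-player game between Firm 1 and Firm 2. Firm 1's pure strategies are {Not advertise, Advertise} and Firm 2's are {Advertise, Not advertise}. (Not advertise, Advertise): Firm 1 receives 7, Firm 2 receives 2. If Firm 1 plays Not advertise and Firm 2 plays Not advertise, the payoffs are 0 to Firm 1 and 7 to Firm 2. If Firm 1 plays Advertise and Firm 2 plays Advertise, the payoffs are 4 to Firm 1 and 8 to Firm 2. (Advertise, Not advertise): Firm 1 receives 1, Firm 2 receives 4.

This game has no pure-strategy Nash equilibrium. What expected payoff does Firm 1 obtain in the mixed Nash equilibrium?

7/4

Firm 2's mix must leave Firm 1 indifferent between Not advertise and Advertise.
  Firm 1's expected payoff from Not advertise: q·7 + (1−q)·0 = 7q
  Firm 1's expected payoff from Advertise: q·4 + (1−q)·1 = 3q + 1
  7q = 3q + 1  ⇒  4q = 1  ⇒  q = 1/4.
At equilibrium Firm 1 is indifferent across rows, so Firm 1's payoff equals the payoff from Not advertise: (1/4)·7 + (3/4)·0 = 7/4.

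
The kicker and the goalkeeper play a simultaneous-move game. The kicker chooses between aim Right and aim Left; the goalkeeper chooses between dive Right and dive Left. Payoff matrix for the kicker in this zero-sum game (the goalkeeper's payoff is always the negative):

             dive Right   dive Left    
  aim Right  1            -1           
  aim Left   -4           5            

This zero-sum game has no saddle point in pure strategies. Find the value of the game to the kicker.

The goalkeeper's mix must leave the kicker indifferent between aim Right and aim Left.
  the kicker's payoff to aim Right: q·1 + (1−q)·(-1) = 2q - 1
  the kicker's payoff to aim Left: q·(-4) + (1−q)·5 = -9q + 5
  2q - 1 = -9q + 5  ⇒  11q = 6  ⇒  q = 6/11.
The value is the kicker's expected payoff against this mix (using aim Right): (6/11)·1 + (5/11)·(-1) = 1/11.

v = 1/11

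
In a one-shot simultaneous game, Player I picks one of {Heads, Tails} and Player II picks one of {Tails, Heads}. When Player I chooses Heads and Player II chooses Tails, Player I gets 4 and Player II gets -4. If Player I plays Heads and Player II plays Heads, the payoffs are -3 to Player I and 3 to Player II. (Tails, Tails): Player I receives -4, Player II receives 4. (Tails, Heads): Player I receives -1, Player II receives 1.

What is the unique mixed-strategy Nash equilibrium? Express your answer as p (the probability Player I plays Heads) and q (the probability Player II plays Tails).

Set Player II's expected payoff from Tails equal to that from Heads:
  Player II's expected payoff from Tails: p·(-4) + (1−p)·4 = -8p + 4
  Player II's expected payoff from Heads: p·3 + (1−p)·1 = 2p + 1
  -8p + 4 = 2p + 1  ⇒  -10p = -3  ⇒  p = 3/10.
Player I's indifference between Heads and Tails determines Player II's mixing probability q:
  Player I's expected payoff from Heads: q·4 + (1−q)·(-3) = 7q - 3
  Player I's expected payoff from Tails: q·(-4) + (1−q)·(-1) = -3q - 1
  7q - 3 = -3q - 1  ⇒  10q = 2  ⇒  q = 1/5.

p = 3/10, q = 1/5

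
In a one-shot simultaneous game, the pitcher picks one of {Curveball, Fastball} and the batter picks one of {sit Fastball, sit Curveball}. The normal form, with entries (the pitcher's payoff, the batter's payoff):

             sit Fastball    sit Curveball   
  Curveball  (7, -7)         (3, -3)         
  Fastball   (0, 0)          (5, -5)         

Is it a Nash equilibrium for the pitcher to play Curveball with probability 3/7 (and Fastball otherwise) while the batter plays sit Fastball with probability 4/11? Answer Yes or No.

No

Given the pitcher's mix p = 3/7, the batter's payoff from sit Fastball is -3 but from sit Curveball is -29/7. The batter strictly prefers sit Fastball, so the batter would not mix.
So the proposed profile is not a Nash equilibrium.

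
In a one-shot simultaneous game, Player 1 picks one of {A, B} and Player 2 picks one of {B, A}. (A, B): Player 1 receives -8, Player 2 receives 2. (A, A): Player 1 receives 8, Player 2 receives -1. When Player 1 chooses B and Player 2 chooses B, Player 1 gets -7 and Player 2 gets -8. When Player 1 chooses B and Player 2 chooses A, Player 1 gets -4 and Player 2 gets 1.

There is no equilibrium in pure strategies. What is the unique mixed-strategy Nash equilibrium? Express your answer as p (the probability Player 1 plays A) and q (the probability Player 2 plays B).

p = 3/4, q = 12/13

For Player 2 to be willing to mix, Player 2 must be indifferent between B and A, which pins down Player 1's mix.
  Player 2's payoff to B: p·2 + (1−p)·(-8) = 10p - 8
  Player 2's payoff to A: p·(-1) + (1−p)·1 = -2p + 1
  10p - 8 = -2p + 1  ⇒  12p = 9  ⇒  p = 3/4.
For Player 1 to be willing to mix, Player 1 must be indifferent between A and B, which pins down Player 2's mix.
  Player 1's payoff to A: q·(-8) + (1−q)·8 = -16q + 8
  Player 1's payoff to B: q·(-7) + (1−q)·(-4) = -3q - 4
  -16q + 8 = -3q - 4  ⇒  -13q = -12  ⇒  q = 12/13.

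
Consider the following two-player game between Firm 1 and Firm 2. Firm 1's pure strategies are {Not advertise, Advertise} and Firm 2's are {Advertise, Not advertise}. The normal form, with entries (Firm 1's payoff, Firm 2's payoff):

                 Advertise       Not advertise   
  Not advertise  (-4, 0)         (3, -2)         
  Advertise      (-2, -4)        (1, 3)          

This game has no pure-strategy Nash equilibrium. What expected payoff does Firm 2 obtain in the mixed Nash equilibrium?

-8/9

For Firm 2 to be willing to mix, Firm 2 must be indifferent between Advertise and Not advertise, which pins down Firm 1's mix.
  Firm 2's payoff to Advertise: p·0 + (1−p)·(-4) = 4p - 4
  Firm 2's payoff to Not advertise: p·(-2) + (1−p)·3 = -5p + 3
  4p - 4 = -5p + 3  ⇒  9p = 7  ⇒  p = 7/9.
At equilibrium Firm 2 is indifferent across columns, so Firm 2's payoff equals the payoff from Advertise: (7/9)·0 + (2/9)·(-4) = -8/9.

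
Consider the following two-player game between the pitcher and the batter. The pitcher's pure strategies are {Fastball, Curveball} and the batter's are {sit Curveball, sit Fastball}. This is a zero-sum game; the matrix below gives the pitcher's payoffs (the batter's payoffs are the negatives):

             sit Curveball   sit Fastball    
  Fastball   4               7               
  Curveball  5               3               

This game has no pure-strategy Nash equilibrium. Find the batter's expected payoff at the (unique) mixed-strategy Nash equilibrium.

In a mixed equilibrium the batter is indifferent between sit Curveball and sit Fastball; this condition fixes p.
  the batter's expected payoff from sit Curveball: p·(-4) + (1−p)·(-5) = p - 5
  the batter's expected payoff from sit Fastball: p·(-7) + (1−p)·(-3) = -4p - 3
  p - 5 = -4p - 3  ⇒  5p = 2  ⇒  p = 2/5.
At equilibrium the batter is indifferent across columns, so the batter's payoff equals the payoff from sit Curveball: (2/5)·(-4) + (3/5)·(-5) = -23/5.

-23/5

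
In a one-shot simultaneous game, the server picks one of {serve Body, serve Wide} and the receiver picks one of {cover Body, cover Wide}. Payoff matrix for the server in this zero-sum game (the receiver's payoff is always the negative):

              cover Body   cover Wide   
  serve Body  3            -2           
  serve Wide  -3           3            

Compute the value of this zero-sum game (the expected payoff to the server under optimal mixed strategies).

v = 3/11

For the server to be willing to mix, the server must be indifferent between serve Body and serve Wide, which pins down the receiver's mix.
  the server's payoff to serve Body: q·3 + (1−q)·(-2) = 5q - 2
  the server's payoff to serve Wide: q·(-3) + (1−q)·3 = -6q + 3
  5q - 2 = -6q + 3  ⇒  11q = 5  ⇒  q = 5/11.
The value is the server's expected payoff against this mix (using serve Body): (5/11)·3 + (6/11)·(-2) = 3/11.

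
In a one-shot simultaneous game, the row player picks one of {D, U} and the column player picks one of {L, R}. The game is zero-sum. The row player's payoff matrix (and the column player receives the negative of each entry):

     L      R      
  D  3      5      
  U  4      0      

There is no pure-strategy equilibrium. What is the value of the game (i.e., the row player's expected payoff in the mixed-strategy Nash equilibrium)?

For the row player to be willing to mix, the row player must be indifferent between D and U, which pins down the column player's mix.
  the row player's payoff to D: q·3 + (1−q)·5 = -2q + 5
  the row player's payoff to U: q·4 + (1−q)·0 = 4q
  -2q + 5 = 4q  ⇒  -6q = -5  ⇒  q = 5/6.
The value is the row player's expected payoff against this mix (using D): (5/6)·3 + (1/6)·5 = 10/3.

v = 10/3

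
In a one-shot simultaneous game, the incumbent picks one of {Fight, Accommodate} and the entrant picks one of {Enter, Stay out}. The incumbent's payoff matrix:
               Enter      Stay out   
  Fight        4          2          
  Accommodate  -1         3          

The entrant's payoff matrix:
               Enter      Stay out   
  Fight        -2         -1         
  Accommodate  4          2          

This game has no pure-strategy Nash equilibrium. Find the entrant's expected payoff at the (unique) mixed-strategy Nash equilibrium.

The incumbent's mix must leave the entrant indifferent between Enter and Stay out.
  the entrant's payoff to Enter: p·(-2) + (1−p)·4 = -6p + 4
  the entrant's payoff to Stay out: p·(-1) + (1−p)·2 = -3p + 2
  -6p + 4 = -3p + 2  ⇒  -3p = -2  ⇒  p = 2/3.
At equilibrium the entrant is indifferent across columns, so the entrant's payoff equals the payoff from Enter: (2/3)·(-2) + (1/3)·4 = 0.

0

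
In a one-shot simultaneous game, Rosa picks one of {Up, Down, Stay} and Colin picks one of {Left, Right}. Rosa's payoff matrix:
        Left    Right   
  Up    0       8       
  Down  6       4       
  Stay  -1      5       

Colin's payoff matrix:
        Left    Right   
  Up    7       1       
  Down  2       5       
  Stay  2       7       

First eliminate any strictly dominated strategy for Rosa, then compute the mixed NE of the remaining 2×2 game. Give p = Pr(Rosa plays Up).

Rosa's strategy Stay is strictly dominated by Up: 0 > -1 and 8 > 5. Eliminate Stay.
Set Colin's expected payoff from Left equal to that from Right:
  Colin's payoff to Left: p·7 + (1−p)·2 = 5p + 2
  Colin's payoff to Right: p·1 + (1−p)·5 = -4p + 5
  5p + 2 = -4p + 5  ⇒  9p = 3  ⇒  p = 1/3.

p = 1/3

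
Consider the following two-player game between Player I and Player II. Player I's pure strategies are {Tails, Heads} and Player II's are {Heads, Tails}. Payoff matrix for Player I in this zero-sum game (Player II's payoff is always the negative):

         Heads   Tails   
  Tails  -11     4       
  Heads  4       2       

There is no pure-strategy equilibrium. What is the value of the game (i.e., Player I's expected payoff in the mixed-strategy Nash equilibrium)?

Set Player I's expected payoff from Tails equal to that from Heads:
  Player I's expected payoff from Tails: q·(-11) + (1−q)·4 = -15q + 4
  Player I's expected payoff from Heads: q·4 + (1−q)·2 = 2q + 2
  -15q + 4 = 2q + 2  ⇒  -17q = -2  ⇒  q = 2/17.
The value is Player I's expected payoff against this mix (using Tails): (2/17)·(-11) + (15/17)·4 = 38/17.

v = 38/17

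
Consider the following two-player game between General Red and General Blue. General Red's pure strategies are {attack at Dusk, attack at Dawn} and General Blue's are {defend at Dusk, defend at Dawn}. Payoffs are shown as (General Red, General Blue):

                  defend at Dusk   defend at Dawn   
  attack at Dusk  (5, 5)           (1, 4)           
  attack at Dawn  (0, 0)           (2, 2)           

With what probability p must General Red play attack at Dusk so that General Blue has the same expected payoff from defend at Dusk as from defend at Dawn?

Set General Blue's expected payoff from defend at Dusk equal to that from defend at Dawn:
  General Blue's payoff to defend at Dusk: p·5 + (1−p)·0 = 5p
  General Blue's payoff to defend at Dawn: p·4 + (1−p)·2 = 2p + 2
  5p = 2p + 2  ⇒  3p = 2  ⇒  p = 2/3.

p = 2/3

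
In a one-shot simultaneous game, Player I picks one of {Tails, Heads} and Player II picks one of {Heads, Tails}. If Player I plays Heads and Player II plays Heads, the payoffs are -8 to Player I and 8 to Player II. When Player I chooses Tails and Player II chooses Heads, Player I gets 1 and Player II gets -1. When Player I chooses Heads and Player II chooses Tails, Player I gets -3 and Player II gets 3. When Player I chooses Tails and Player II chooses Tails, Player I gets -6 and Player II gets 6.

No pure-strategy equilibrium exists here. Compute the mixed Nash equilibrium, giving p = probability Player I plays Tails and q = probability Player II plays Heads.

Player I's mix must leave Player II indifferent between Heads and Tails.
  Player II's payoff from Heads: p·(-1) + (1−p)·8 = -9p + 8
  Player II's payoff from Tails: p·6 + (1−p)·3 = 3p + 3
  -9p + 8 = 3p + 3  ⇒  -12p = -5  ⇒  p = 5/12.
For Player I to be willing to mix, Player I must be indifferent between Tails and Heads, which pins down Player II's mix.
  Player I's payoff from Tails: q·1 + (1−q)·(-6) = 7q - 6
  Player I's payoff from Heads: q·(-8) + (1−q)·(-3) = -5q - 3
  7q - 6 = -5q - 3  ⇒  12q = 3  ⇒  q = 1/4.

p = 5/12, q = 1/4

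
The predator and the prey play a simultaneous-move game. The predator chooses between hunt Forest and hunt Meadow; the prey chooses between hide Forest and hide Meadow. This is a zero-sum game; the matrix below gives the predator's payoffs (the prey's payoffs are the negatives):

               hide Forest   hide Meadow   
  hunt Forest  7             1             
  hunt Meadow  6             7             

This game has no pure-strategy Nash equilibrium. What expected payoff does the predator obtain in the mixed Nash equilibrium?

43/7

For the predator to be willing to mix, the predator must be indifferent between hunt Forest and hunt Meadow, which pins down the prey's mix.
  the predator's payoff to hunt Forest: q·7 + (1−q)·1 = 6q + 1
  the predator's payoff to hunt Meadow: q·6 + (1−q)·7 = -q + 7
  6q + 1 = -q + 7  ⇒  7q = 6  ⇒  q = 6/7.
At equilibrium the predator is indifferent across rows, so the predator's payoff equals the payoff from hunt Forest: (6/7)·7 + (1/7)·1 = 43/7.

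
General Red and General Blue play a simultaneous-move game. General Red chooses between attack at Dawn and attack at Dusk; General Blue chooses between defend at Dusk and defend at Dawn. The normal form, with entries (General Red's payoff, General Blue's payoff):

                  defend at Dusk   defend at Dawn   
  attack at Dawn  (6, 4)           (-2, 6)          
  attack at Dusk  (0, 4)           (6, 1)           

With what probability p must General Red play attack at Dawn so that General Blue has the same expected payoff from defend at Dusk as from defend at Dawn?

Set General Blue's expected payoff from defend at Dusk equal to that from defend at Dawn:
  General Blue's payoff from defend at Dusk: p·4 + (1−p)·4 = 4
  General Blue's payoff from defend at Dawn: p·6 + (1−p)·1 = 5p + 1
  4 = 5p + 1  ⇒  -5p = -3  ⇒  p = 3/5.

p = 3/5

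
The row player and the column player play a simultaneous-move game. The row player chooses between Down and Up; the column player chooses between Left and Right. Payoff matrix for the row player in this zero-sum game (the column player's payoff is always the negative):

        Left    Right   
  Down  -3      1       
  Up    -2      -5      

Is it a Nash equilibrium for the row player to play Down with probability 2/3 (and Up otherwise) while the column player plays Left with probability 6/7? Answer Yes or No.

No

Given the row player's mix p = 2/3, the column player's payoff from Left is 8/3 but from Right is 1. The column player strictly prefers Left, so the column player would not mix.
So the proposed profile is not a Nash equilibrium.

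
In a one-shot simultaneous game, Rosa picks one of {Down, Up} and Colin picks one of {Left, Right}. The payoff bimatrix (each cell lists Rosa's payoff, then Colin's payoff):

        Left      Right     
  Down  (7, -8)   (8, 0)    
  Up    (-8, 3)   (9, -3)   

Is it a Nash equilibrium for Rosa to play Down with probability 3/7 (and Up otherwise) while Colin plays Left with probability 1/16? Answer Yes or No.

Check Colin's indifference given Rosa's mix p = 3/7:
  payoff from Left = -12/7; payoff from Right = -12/7 — equal.
Check Rosa's indifference given Colin's mix q = 1/16:
  payoff from Down = 127/16; payoff from Up = 127/16 — equal.
Both players are indifferent, so neither can profitably deviate.

Yes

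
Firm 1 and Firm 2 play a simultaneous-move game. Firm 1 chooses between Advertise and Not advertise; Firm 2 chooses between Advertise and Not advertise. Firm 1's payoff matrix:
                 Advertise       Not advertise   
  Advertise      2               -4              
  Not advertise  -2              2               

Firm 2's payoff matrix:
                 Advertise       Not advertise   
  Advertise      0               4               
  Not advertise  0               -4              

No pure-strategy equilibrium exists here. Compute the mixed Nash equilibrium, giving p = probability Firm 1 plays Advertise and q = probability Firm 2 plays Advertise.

p = 1/2, q = 3/5

Firm 2's indifference between Advertise and Not advertise determines Firm 1's mixing probability p:
  Firm 2's payoff from Advertise: p·0 + (1−p)·0 = 0
  Firm 2's payoff from Not advertise: p·4 + (1−p)·(-4) = 8p - 4
  0 = 8p - 4  ⇒  -8p = -4  ⇒  p = 1/2.
Set Firm 1's expected payoff from Advertise equal to that from Not advertise:
  Firm 1's payoff from Advertise: q·2 + (1−q)·(-4) = 6q - 4
  Firm 1's payoff from Not advertise: q·(-2) + (1−q)·2 = -4q + 2
  6q - 4 = -4q + 2  ⇒  10q = 6  ⇒  q = 3/5.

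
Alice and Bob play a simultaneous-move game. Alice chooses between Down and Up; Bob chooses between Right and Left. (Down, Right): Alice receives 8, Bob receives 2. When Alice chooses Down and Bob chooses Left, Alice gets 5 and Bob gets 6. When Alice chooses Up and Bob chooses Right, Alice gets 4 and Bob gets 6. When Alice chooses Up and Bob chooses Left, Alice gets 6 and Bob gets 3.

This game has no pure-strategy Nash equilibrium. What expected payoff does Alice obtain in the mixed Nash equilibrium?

In a mixed equilibrium Alice is indifferent between Down and Up; this condition fixes q.
  Alice's expected payoff from Down: q·8 + (1−q)·5 = 3q + 5
  Alice's expected payoff from Up: q·4 + (1−q)·6 = -2q + 6
  3q + 5 = -2q + 6  ⇒  5q = 1  ⇒  q = 1/5.
At equilibrium Alice is indifferent across rows, so Alice's payoff equals the payoff from Down: (1/5)·8 + (4/5)·5 = 28/5.

28/5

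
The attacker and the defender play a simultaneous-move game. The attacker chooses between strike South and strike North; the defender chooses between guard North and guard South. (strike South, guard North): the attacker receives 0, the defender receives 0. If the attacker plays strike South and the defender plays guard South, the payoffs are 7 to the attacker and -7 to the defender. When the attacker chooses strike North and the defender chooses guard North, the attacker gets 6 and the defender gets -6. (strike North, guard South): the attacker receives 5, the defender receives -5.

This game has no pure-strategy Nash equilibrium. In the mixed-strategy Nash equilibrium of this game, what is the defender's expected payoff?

In a mixed equilibrium the defender is indifferent between guard North and guard South; this condition fixes p.
  the defender's payoff to guard North: p·0 + (1−p)·(-6) = 6p - 6
  the defender's payoff to guard South: p·(-7) + (1−p)·(-5) = -2p - 5
  6p - 6 = -2p - 5  ⇒  8p = 1  ⇒  p = 1/8.
At equilibrium the defender is indifferent across columns, so the defender's payoff equals the payoff from guard North: (1/8)·0 + (7/8)·(-6) = -21/4.

-21/4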